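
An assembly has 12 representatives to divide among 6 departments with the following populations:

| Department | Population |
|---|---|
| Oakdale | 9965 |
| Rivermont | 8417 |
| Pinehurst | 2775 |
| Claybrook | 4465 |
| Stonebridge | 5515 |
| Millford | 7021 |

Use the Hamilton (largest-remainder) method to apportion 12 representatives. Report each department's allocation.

The standard divisor is 38158/12 ≈ 3179.833.
Standard quotas: Oakdale 3.1338, Rivermont 2.6470, Pinehurst 0.8727, Claybrook 1.4042, Stonebridge 1.7344, Millford 2.2080.
Lower quotas: Oakdale 3, Rivermont 2, Pinehurst 0, Claybrook 1, Stonebridge 1, Millford 2 (sum 9, leaving 3 seats).
Remainders in descending order: Pinehurst 0.8727, Stonebridge 0.7344, Rivermont 0.6470, Claybrook 0.4042, Millford 0.2080, Oakdale 0.1338.
Largest remainders: Pinehurst, Stonebridge, Rivermont receive the extra seats.

Oakdale 3, Rivermont 3, Pinehurst 1, Claybrook 1, Stonebridge 2, Millford 2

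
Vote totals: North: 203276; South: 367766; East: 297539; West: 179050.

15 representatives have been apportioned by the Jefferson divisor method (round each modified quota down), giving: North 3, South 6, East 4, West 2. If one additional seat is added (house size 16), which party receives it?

West

Priority for the next seat is population ÷ (current seats + 1).
Priorities: North 50819.000, South 52538.000, East 59507.800, West 59683.333.
Highest priority: West.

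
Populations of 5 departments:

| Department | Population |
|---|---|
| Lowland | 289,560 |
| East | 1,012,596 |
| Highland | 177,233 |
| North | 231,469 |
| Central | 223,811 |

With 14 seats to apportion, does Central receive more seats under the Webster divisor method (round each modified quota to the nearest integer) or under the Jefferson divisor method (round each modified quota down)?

Webster

Webster: Lowland 2, East 7, Highland 1, North 2, Central 2.
Jefferson: Lowland 2, East 8, Highland 1, North 2, Central 1.
Central gets 2 under Webster and 1 under Jefferson.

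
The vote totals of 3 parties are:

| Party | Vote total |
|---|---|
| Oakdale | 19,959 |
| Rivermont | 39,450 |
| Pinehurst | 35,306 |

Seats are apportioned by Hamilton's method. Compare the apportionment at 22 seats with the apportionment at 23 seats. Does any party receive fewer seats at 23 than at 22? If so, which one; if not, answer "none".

At 22 seats: Oakdale 5, Rivermont 9, Pinehurst 8.
At 23 seats: Oakdale 5, Rivermont 10, Pinehurst 8.
No party's allocation decreased.

none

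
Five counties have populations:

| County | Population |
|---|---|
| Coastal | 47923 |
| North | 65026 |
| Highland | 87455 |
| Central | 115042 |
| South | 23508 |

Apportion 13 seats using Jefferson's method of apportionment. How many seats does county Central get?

5

Standard divisor 338954/13 ≈ 26073.385; standard quotas: Coastal 1.838, North 2.494, Highland 3.354, Central 4.412, South 0.902.
Rounding down gives 1, 2, 3, 4, 0 = 10 seats, so the divisor must be adjusted.
With modified divisor 22400: modified quotas Coastal 2.139, North 2.903, Highland 3.904, Central 5.136, South 1.049.
Rounding down: Coastal 2, North 2, Highland 3, Central 5, South 1 (total 13).
Central receives 5.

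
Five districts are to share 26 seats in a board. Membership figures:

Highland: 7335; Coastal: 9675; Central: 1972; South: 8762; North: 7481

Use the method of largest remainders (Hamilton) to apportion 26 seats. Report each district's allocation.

Standard divisor: 35225 ÷ 26 ≈ 1354.808.
Standard quotas: Highland 5.4141, Coastal 7.1412, Central 1.4556, South 6.4673, North 5.5218.
Lower quotas: Highland 5, Coastal 7, Central 1, South 6, North 5 (sum 24, leaving 2 seats).
Remainders in descending order: North 0.5218, South 0.4673, Central 0.4556, Highland 0.4141, Coastal 0.1412.
The surplus seats go to North, South.

Highland=5, Coastal=7, Central=1, South=7, North=6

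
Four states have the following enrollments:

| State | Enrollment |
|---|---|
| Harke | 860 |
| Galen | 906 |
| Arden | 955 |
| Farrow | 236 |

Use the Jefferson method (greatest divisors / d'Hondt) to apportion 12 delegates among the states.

Harke 3; Galen 4; Arden 4; Farrow 1

Standard divisor 2957/12 ≈ 246.417; standard quotas: Harke 3.490, Galen 3.677, Arden 3.876, Farrow 0.958.
Rounding down gives 3, 3, 3, 0 = 9 seats, so the divisor must be adjusted.
With modified divisor 220: modified quotas Harke 3.909, Galen 4.118, Arden 4.341, Farrow 1.073.
Rounding down: Harke 3, Galen 4, Arden 4, Farrow 1 (total 12).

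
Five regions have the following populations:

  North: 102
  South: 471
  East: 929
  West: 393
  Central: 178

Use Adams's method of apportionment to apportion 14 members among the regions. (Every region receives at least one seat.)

North: 1, South: 3, East: 6, West: 3, Central: 1

Standard divisor 2073/14 ≈ 148.071; standard quotas: North 0.689, South 3.181, East 6.274, West 2.654, Central 1.202.
Rounding up gives 1, 4, 7, 3, 2 = 17 seats, so the divisor must be adjusted.
With modified divisor 182: modified quotas North 0.560, South 2.588, East 5.104, West 2.159, Central 0.978.
Rounding up: North 1, South 3, East 6, West 3, Central 1 (total 14).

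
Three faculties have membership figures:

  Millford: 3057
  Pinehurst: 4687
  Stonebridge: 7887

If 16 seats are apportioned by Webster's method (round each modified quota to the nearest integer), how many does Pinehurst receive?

5

Standard divisor 15631/16 ≈ 976.938; standard quotas: Millford 3.129, Pinehurst 4.798, Stonebridge 8.073.
Rounding to the nearest integer gives Millford 3, Pinehurst 5, Stonebridge 8 — total 16, matching the house size, so no adjustment is needed.
Pinehurst receives 5.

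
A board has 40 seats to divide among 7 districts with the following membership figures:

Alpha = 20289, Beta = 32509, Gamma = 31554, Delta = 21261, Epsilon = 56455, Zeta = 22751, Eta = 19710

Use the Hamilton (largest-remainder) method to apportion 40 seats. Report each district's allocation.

Total 204529; standard divisor 204529/40 ≈ 5113.225.
Standard quotas: Alpha 3.9679, Beta 6.3578, Gamma 6.1711, Delta 4.1580, Epsilon 11.0410, Zeta 4.4494, Eta 3.8547.
Lower quotas: Alpha 3, Beta 6, Gamma 6, Delta 4, Epsilon 11, Zeta 4, Eta 3 (sum 37, leaving 3 seats).
Remainders in descending order: Alpha 0.9679, Eta 0.8547, Zeta 0.4494, Beta 0.3578, Gamma 0.1711, Delta 0.1580, Epsilon 0.0410.
The surplus seats go to Alpha, Eta, Zeta.

Alpha 4; Beta 6; Gamma 6; Delta 4; Epsilon 11; Zeta 5; Eta 4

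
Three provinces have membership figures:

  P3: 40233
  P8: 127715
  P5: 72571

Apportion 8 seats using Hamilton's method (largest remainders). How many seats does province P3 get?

Standard divisor: 240519 ÷ 8 ≈ 30064.875.
Standard quotas: P3 1.3382, P8 4.2480, P5 2.4138.
Lower quotas: P3 1, P8 4, P5 2 (sum 7, leaving 1 seat).
Remainders in descending order: P5 0.4138, P3 0.3382, P8 0.2480.
The surplus seat goes to P5.
P3 receives 1.

1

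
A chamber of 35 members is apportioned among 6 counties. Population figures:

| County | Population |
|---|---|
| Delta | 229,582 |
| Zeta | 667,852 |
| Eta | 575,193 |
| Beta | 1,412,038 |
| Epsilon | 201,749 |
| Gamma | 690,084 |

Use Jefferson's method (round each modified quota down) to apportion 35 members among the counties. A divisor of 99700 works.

With modified divisor 99700: modified quotas Delta 2.303, Zeta 6.699, Eta 5.769, Beta 14.163, Epsilon 2.024, Gamma 6.922.
Rounding down: Delta 2, Zeta 6, Eta 5, Beta 14, Epsilon 2, Gamma 6 (total 35).

Delta 2, Zeta 6, Eta 5, Beta 14, Epsilon 2, Gamma 6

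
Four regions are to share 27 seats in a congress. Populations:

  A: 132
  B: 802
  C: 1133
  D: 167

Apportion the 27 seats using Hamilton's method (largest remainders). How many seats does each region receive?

Total 2234; standard divisor 2234/27 ≈ 82.741.
Standard quotas: A 1.595, B 9.693, C 13.693, D 2.018.
Lower quotas: A 1, B 9, C 13, D 2 (sum 25, leaving 2 seats).
Remainders in descending order: C 0.693, B 0.693, A 0.595, D 0.018.
Largest remainders: C, B receive the extra seats.

A 1; B 10; C 14; D 2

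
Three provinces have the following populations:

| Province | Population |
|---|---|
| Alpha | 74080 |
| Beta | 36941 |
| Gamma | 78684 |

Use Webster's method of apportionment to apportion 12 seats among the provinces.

Alpha 5, Beta 2, Gamma 5

Standard divisor 189705/12 ≈ 15808.75; standard quotas: Alpha 4.686, Beta 2.337, Gamma 4.977.
Rounding to the nearest integer gives Alpha 5, Beta 2, Gamma 5 — total 12, matching the house size, so no adjustment is needed.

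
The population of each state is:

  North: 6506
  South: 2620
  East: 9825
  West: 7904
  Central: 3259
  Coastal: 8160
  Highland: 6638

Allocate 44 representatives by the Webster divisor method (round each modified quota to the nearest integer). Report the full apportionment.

Standard divisor 44912/44 ≈ 1020.727; standard quotas: North 6.374, South 2.567, East 9.625, West 7.743, Central 3.193, Coastal 7.994, Highland 6.503.
Rounding to the nearest integer gives 6, 3, 10, 8, 3, 8, 7 = 45 seats, so the divisor must be adjusted.
With modified divisor 1030: modified quotas North 6.317, South 2.544, East 9.539, West 7.674, Central 3.164, Coastal 7.922, Highland 6.445.
Rounding to the nearest integer: North 6, South 3, East 10, West 8, Central 3, Coastal 8, Highland 6 (total 44).

North: 6; South: 3; East: 10; West: 8; Central: 3; Coastal: 8; Highland: 6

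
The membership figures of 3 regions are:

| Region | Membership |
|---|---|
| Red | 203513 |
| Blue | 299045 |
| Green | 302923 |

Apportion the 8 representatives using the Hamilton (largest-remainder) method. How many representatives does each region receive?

Red 2; Blue 3; Green 3

Standard divisor: 805481 ÷ 8 ≈ 100685.125.
Standard quotas: Red 2.0213, Blue 2.9701, Green 3.0086.
Lower quotas: Red 2, Blue 2, Green 3 (sum 7, leaving 1 seat).
Remainders in descending order: Blue 0.9701, Red 0.0213, Green 0.0086.
Largest remainder: Blue receives the extra seat.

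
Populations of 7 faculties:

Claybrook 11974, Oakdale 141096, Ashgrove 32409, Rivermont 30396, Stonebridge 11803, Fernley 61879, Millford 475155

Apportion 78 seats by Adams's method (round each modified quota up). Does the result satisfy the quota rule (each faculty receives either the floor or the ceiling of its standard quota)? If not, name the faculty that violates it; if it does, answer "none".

Standard quotas: Claybrook 1.221, Oakdale 14.392, Ashgrove 3.306, Rivermont 3.100, Stonebridge 1.204, Fernley 6.312, Millford 48.465.
Adams allocation: Claybrook 2, Oakdale 14, Ashgrove 4, Rivermont 3, Stonebridge 2, Fernley 6, Millford 47.
Millford has quota 48.465 (lower 48, upper 49) but receives 47 — outside the quota interval.

Millford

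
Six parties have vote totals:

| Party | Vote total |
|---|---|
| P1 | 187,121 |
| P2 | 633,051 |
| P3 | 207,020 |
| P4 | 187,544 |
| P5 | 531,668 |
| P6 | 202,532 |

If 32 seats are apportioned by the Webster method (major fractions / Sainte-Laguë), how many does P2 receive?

11

Standard divisor 1948936/32 ≈ 60904.25; standard quotas: P1 3.072, P2 10.394, P3 3.399, P4 3.079, P5 8.730, P6 3.325.
Rounding to the nearest integer gives 3, 10, 3, 3, 9, 3 = 31 seats, so the divisor must be adjusted.
With modified divisor 59700: modified quotas P1 3.134, P2 10.604, P3 3.468, P4 3.141, P5 8.906, P6 3.392.
Rounding to the nearest integer: P1 3, P2 11, P3 3, P4 3, P5 9, P6 3 (total 32).
P2 receives 11.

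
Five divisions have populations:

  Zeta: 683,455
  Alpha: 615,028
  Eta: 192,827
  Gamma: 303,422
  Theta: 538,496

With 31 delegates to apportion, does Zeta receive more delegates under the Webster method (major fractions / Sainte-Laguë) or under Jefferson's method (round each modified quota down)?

Webster: Zeta 9, Alpha 8, Eta 3, Gamma 4, Theta 7.
Jefferson: Zeta 10, Alpha 8, Eta 2, Gamma 4, Theta 7.
Zeta gets 9 under Webster and 10 under Jefferson.

Jefferson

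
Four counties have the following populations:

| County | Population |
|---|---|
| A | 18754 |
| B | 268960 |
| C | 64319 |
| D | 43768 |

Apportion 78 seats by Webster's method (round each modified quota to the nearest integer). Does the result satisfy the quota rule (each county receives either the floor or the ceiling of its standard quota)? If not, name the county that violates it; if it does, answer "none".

Standard quotas: A 3.696, B 53.004, C 12.675, D 8.625.
Webster allocation: A 4, B 52, C 13, D 9.
B has quota 53.004 (lower 53, upper 54) but receives 52 — outside the quota interval.

B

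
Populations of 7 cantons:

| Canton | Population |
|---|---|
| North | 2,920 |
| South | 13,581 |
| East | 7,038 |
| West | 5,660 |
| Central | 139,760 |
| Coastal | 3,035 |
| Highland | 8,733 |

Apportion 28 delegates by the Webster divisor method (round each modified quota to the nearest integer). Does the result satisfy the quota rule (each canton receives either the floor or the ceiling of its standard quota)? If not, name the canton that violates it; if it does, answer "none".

Standard quotas: North 0.452, South 2.104, East 1.090, West 0.877, Central 21.653, Coastal 0.470, Highland 1.353.
Webster allocation: North 0, South 2, East 1, West 1, Central 23, Coastal 0, Highland 1.
Central has quota 21.653 (lower 21, upper 22) but receives 23 — outside the quota interval.

Central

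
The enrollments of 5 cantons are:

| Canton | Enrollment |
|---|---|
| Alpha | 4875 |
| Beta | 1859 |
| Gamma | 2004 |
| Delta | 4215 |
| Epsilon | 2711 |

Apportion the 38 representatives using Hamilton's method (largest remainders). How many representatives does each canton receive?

Standard divisor: 15664 ÷ 38 ≈ 412.211.
Standard quotas: Alpha 11.826, Beta 4.510, Gamma 4.862, Delta 10.225, Epsilon 6.577.
Lower quotas: Alpha 11, Beta 4, Gamma 4, Delta 10, Epsilon 6 (sum 35, leaving 3 seats).
Remainders in descending order: Gamma 0.862, Alpha 0.826, Epsilon 0.577, Beta 0.510, Delta 0.225.
The surplus seats go to Gamma, Alpha, Epsilon.

Alpha 12, Beta 4, Gamma 5, Delta 10, Epsilon 7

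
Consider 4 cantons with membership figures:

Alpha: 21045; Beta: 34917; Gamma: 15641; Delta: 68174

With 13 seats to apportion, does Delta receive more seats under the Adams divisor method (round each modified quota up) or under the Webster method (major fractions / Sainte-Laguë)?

Adams: Alpha 2, Beta 3, Gamma 2, Delta 6.
Webster: Alpha 2, Beta 3, Gamma 1, Delta 7.
Delta gets 6 under Adams and 7 under Webster.

Webster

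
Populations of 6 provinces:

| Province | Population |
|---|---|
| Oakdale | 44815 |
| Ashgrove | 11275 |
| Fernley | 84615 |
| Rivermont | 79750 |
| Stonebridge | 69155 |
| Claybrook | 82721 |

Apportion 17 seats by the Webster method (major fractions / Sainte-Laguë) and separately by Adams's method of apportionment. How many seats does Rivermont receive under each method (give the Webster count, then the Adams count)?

Webster: Oakdale 2, Ashgrove 0, Fernley 4, Rivermont 4, Stonebridge 3, Claybrook 4.
Adams: Oakdale 2, Ashgrove 1, Fernley 4, Rivermont 3, Stonebridge 3, Claybrook 4.
Rivermont gets 4 under Webster and 3 under Adams.

4 and 3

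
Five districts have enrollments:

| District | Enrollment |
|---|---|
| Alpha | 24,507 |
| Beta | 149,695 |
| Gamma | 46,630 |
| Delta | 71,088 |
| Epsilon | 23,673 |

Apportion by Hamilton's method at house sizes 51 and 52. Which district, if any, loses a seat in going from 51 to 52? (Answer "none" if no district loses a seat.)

At 51 seats: Alpha 4, Beta 24, Gamma 8, Delta 11, Epsilon 4.
At 52 seats: Alpha 4, Beta 24, Gamma 8, Delta 12, Epsilon 4.
No district's allocation decreased.

none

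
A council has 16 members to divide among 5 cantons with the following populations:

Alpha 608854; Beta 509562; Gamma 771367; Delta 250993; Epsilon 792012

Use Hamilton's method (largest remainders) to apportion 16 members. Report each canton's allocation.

Alpha 3, Beta 3, Gamma 4, Delta 2, Epsilon 4

Standard divisor: 2932788 ÷ 16 ≈ 183299.25.
Standard quotas: Alpha 3.3216, Beta 2.7799, Gamma 4.2082, Delta 1.3693, Epsilon 4.3209.
Lower quotas: Alpha 3, Beta 2, Gamma 4, Delta 1, Epsilon 4 (sum 14, leaving 2 seats).
Remainders in descending order: Beta 0.7799, Delta 0.3693, Alpha 0.3216, Epsilon 0.3209, Gamma 0.2082.
The surplus seats go to Beta, Delta.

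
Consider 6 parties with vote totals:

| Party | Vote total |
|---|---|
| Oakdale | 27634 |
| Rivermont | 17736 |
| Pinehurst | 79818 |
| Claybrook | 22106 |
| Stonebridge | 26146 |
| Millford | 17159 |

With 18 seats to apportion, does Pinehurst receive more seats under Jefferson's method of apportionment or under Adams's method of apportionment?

Jefferson: Oakdale 3, Rivermont 1, Pinehurst 9, Claybrook 2, Stonebridge 2, Millford 1.
Adams: Oakdale 3, Rivermont 2, Pinehurst 7, Claybrook 2, Stonebridge 2, Millford 2.
Pinehurst gets 9 under Jefferson and 7 under Adams.

Jefferson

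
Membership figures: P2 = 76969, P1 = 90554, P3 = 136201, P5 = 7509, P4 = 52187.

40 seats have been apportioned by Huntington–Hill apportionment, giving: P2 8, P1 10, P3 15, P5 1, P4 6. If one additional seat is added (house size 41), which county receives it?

P2

Priority for the next seat is population ÷ (√(s·(s+1))).
Priorities: P2 9070.884, P1 8633.985, P3 8791.737, P5 5309.665, P4 8052.629.
Highest priority: P2.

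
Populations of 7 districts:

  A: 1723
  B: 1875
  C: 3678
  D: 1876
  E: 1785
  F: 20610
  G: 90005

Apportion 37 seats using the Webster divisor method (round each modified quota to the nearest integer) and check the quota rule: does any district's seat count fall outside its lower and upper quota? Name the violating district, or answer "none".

Standard quotas: A 0.524, B 0.571, C 1.120, D 0.571, E 0.543, F 6.274, G 27.397.
Webster allocation: A 1, B 1, C 1, D 1, E 1, F 6, G 26.
G has quota 27.397 (lower 27, upper 28) but receives 26 — outside the quota interval.

G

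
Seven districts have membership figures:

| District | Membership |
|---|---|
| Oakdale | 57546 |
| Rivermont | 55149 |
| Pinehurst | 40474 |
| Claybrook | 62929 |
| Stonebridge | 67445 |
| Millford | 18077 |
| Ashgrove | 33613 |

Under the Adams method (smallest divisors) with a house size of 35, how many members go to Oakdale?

6

Standard divisor 335233/35 ≈ 9578.086; standard quotas: Oakdale 6.008, Rivermont 5.758, Pinehurst 4.226, Claybrook 6.570, Stonebridge 7.042, Millford 1.887, Ashgrove 3.509.
Rounding up gives 7, 6, 5, 7, 8, 2, 4 = 39 seats, so the divisor must be adjusted.
With modified divisor 10800: modified quotas Oakdale 5.328, Rivermont 5.106, Pinehurst 3.748, Claybrook 5.827, Stonebridge 6.245, Millford 1.674, Ashgrove 3.112.
Rounding up: Oakdale 6, Rivermont 6, Pinehurst 4, Claybrook 6, Stonebridge 7, Millford 2, Ashgrove 4 (total 35).
Oakdale receives 6.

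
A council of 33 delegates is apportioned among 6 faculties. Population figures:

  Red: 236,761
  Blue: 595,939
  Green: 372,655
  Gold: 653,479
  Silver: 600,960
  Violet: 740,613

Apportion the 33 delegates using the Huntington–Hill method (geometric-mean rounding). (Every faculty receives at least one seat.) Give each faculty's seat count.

With divisor 97813: modified quotas Red 2.421, Blue 6.093, Green 3.810, Gold 6.681, Silver 6.144, Violet 7.572.
Geometric-mean thresholds: Red √(2·3)=2.449, Blue √(6·7)=6.481, Green √(3·4)=3.464, Gold √(6·7)=6.481, Silver √(6·7)=6.481, Violet √(7·8)=7.483.
Each quota rounded against its threshold gives Red 2, Blue 6, Green 4, Gold 7, Silver 6, Violet 8 (total 33).

Red 2; Blue 6; Green 4; Gold 7; Silver 6; Violet 8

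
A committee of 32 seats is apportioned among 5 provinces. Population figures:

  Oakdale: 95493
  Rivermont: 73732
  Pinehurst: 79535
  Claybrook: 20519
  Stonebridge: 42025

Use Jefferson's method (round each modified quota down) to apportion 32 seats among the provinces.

Standard divisor 311304/32 ≈ 9728.25; standard quotas: Oakdale 9.816, Rivermont 7.579, Pinehurst 8.176, Claybrook 2.109, Stonebridge 4.320.
Rounding down gives 9, 7, 8, 2, 4 = 30 seats, so the divisor must be adjusted.
With modified divisor 9000: modified quotas Oakdale 10.610, Rivermont 8.192, Pinehurst 8.837, Claybrook 2.280, Stonebridge 4.669.
Rounding down: Oakdale 10, Rivermont 8, Pinehurst 8, Claybrook 2, Stonebridge 4 (total 32).

Oakdale 10; Rivermont 8; Pinehurst 8; Claybrook 2; Stonebridge 4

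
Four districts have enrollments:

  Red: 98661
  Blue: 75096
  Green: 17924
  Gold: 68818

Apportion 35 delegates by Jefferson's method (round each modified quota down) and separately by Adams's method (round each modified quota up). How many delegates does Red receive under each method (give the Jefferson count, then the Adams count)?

Jefferson: Red 14, Blue 10, Green 2, Gold 9.
Adams: Red 13, Blue 10, Green 3, Gold 9.
Red gets 14 under Jefferson and 13 under Adams.

14 and 13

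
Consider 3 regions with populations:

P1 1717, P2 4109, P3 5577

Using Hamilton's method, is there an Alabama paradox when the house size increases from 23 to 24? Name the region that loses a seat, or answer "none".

At 23 seats: P1 4, P2 8, P3 11.
At 24 seats: P1 3, P2 9, P3 12.
P1 drops from 4 to 3.

P1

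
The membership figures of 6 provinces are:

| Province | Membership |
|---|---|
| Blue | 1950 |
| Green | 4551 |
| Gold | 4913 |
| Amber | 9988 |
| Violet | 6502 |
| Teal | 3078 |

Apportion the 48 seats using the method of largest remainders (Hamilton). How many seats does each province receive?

Blue 3; Green 7; Gold 8; Amber 15; Violet 10; Teal 5

The standard divisor is 30982/48 ≈ 645.458.
Standard quotas: Blue 3.0211, Green 7.0508, Gold 7.6116, Amber 15.4743, Violet 10.0735, Teal 4.7687.
Lower quotas: Blue 3, Green 7, Gold 7, Amber 15, Violet 10, Teal 4 (sum 46, leaving 2 seats).
Remainders in descending order: Teal 0.7687, Gold 0.6116, Amber 0.4743, Violet 0.0735, Green 0.0508, Blue 0.0211.
The surplus seats go to Teal, Gold.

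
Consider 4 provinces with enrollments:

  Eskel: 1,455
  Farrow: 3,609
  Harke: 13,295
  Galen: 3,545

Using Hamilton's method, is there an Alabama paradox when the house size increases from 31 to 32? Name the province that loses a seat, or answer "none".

none

At 31 seats: Eskel 2, Farrow 5, Harke 19, Galen 5.
At 32 seats: Eskel 2, Farrow 5, Harke 20, Galen 5.
No province's allocation decreased.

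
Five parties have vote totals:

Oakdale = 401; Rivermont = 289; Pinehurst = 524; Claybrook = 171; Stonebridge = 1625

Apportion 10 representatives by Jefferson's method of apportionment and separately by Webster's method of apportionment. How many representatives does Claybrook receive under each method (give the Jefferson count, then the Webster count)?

Jefferson: Oakdale 1, Rivermont 1, Pinehurst 2, Claybrook 0, Stonebridge 6.
Webster: Oakdale 1, Rivermont 1, Pinehurst 2, Claybrook 1, Stonebridge 5.
Claybrook gets 0 under Jefferson and 1 under Webster.

0 and 1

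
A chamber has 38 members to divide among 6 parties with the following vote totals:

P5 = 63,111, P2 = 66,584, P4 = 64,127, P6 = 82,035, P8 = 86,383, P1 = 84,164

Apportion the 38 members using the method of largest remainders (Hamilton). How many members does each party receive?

Standard divisor: 446404 ÷ 38 ≈ 11747.474.
Standard quotas: P5 5.3723, P2 5.6679, P4 5.4588, P6 6.9832, P8 7.3533, P1 7.1644.
Lower quotas: P5 5, P2 5, P4 5, P6 6, P8 7, P1 7 (sum 35, leaving 3 seats).
Remainders in descending order: P6 0.9832, P2 0.6679, P4 0.4588, P5 0.3723, P8 0.3533, P1 0.1644.
The surplus seats go to P6, P2, P4.

P5 5, P2 6, P4 6, P6 7, P8 7, P1 7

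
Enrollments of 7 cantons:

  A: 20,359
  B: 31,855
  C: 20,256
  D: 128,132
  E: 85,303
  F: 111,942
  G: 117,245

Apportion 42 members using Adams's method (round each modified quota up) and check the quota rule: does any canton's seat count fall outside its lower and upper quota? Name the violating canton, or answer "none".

none

Standard quotas: A 1.660, B 2.597, C 1.652, D 10.448, E 6.956, F 9.128, G 9.560.
Adams allocation: A 2, B 3, C 2, D 10, E 7, F 9, G 9.
Every allocation lies between the lower and upper quota.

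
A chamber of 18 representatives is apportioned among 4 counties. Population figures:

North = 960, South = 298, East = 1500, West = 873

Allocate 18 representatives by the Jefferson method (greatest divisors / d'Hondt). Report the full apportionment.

Standard divisor 3631/18 ≈ 201.722; standard quotas: North 4.759, South 1.477, East 7.436, West 4.328.
Rounding down gives 4, 1, 7, 4 = 16 seats, so the divisor must be adjusted.
With modified divisor 180: modified quotas North 5.333, South 1.656, East 8.333, West 4.850.
Rounding down: North 5, South 1, East 8, West 4 (total 18).

North=5, South=1, East=8, West=4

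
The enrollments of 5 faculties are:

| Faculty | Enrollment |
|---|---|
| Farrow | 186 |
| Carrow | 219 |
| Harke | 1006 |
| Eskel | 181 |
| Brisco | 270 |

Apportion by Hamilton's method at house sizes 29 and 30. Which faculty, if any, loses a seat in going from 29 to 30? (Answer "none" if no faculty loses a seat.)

none

At 29 seats: Farrow 3, Carrow 3, Harke 16, Eskel 3, Brisco 4.
At 30 seats: Farrow 3, Carrow 4, Harke 16, Eskel 3, Brisco 4.
No faculty's allocation decreased.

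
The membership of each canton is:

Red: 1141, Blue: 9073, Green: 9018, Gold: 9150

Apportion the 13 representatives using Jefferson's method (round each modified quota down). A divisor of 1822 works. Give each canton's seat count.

Red=0; Blue=4; Green=4; Gold=5

With modified divisor 1822: modified quotas Red 0.626, Blue 4.980, Green 4.950, Gold 5.022.
Rounding down: Red 0, Blue 4, Green 4, Gold 5 (total 13).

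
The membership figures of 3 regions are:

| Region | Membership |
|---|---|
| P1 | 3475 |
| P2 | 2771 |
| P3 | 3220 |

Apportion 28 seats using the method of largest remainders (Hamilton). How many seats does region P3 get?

10

Standard divisor: 9466 ÷ 28 ≈ 338.071.
Standard quotas: P1 10.279, P2 8.196, P3 9.525.
Lower quotas: P1 10, P2 8, P3 9 (sum 27, leaving 1 seat).
Remainders in descending order: P3 0.525, P1 0.279, P2 0.196.
The surplus seat goes to P3.
P3 receives 10.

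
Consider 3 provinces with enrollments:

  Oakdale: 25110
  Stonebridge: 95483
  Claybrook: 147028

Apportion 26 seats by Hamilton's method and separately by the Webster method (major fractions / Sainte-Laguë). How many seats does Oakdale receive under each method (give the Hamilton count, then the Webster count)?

3 and 2

Hamilton: Oakdale 3, Stonebridge 9, Claybrook 14.
Webster: Oakdale 2, Stonebridge 9, Claybrook 15.
Oakdale gets 3 under Hamilton and 2 under Webster.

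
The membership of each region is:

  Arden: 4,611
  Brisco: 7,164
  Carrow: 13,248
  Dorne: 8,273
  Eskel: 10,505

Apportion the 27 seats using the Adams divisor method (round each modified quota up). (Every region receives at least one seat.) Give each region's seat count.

Arden 3, Brisco 5, Carrow 8, Dorne 5, Eskel 6

Standard divisor 43801/27 ≈ 1622.259; standard quotas: Arden 2.842, Brisco 4.416, Carrow 8.166, Dorne 5.100, Eskel 6.476.
Rounding up gives 3, 5, 9, 6, 7 = 30 seats, so the divisor must be adjusted.
With modified divisor 1770: modified quotas Arden 2.605, Brisco 4.047, Carrow 7.485, Dorne 4.674, Eskel 5.935.
Rounding up: Arden 3, Brisco 5, Carrow 8, Dorne 5, Eskel 6 (total 27).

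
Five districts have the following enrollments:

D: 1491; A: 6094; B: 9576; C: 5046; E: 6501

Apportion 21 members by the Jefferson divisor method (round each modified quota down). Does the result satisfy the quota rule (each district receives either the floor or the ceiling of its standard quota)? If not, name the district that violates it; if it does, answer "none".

none

Standard quotas: D 1.091, A 4.458, B 7.005, C 3.691, E 4.756.
Jefferson allocation: D 1, A 4, B 7, C 4, E 5.
Every allocation lies between the lower and upper quota.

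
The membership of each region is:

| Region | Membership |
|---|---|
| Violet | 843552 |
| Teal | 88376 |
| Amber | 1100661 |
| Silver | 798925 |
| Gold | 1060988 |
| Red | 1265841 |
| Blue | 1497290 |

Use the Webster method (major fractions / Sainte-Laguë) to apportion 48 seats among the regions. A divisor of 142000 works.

Violet 6; Teal 1; Amber 8; Silver 6; Gold 7; Red 9; Blue 11

With modified divisor 142000: modified quotas Violet 5.941, Teal 0.622, Amber 7.751, Silver 5.626, Gold 7.472, Red 8.914, Blue 10.544.
Rounding to the nearest integer: Violet 6, Teal 1, Amber 8, Silver 6, Gold 7, Red 9, Blue 11 (total 48).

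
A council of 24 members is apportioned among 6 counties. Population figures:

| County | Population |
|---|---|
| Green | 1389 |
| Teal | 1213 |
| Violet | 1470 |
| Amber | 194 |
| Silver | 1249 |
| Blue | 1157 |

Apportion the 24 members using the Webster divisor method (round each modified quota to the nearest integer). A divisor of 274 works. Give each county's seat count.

With modified divisor 274: modified quotas Green 5.069, Teal 4.427, Violet 5.365, Amber 0.708, Silver 4.558, Blue 4.223.
Rounding to the nearest integer: Green 5, Teal 4, Violet 5, Amber 1, Silver 5, Blue 4 (total 24).

Green 5, Teal 4, Violet 5, Amber 1, Silver 5, Blue 4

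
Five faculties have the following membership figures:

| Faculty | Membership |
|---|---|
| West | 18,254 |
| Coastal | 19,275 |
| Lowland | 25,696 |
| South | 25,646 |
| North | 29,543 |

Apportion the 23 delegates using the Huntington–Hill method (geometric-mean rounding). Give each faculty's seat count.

West 3, Coastal 4, Lowland 5, South 5, North 6

With divisor 5332: modified quotas West 3.423, Coastal 3.615, Lowland 4.819, South 4.810, North 5.541.
Geometric-mean thresholds: West √(3·4)=3.464, Coastal √(3·4)=3.464, Lowland √(4·5)=4.472, South √(4·5)=4.472, North √(5·6)=5.477.
Each quota rounded against its threshold gives West 3, Coastal 4, Lowland 5, South 5, North 6 (total 23).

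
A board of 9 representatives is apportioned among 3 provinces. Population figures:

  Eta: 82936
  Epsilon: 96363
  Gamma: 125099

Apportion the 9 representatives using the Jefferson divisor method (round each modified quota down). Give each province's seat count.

Eta: 2; Epsilon: 3; Gamma: 4

Standard divisor 304398/9 ≈ 33822; standard quotas: Eta 2.452, Epsilon 2.849, Gamma 3.699.
Rounding down gives 2, 2, 3 = 7 seats, so the divisor must be adjusted.
With modified divisor 29500: modified quotas Eta 2.811, Epsilon 3.267, Gamma 4.241.
Rounding down: Eta 2, Epsilon 3, Gamma 4 (total 9).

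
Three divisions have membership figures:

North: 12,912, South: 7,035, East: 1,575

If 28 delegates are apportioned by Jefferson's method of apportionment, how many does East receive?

2

Standard divisor 21522/28 ≈ 768.643; standard quotas: North 16.798, South 9.152, East 2.049.
Rounding down gives 16, 9, 2 = 27 seats, so the divisor must be adjusted.
With modified divisor 740: modified quotas North 17.449, South 9.507, East 2.128.
Rounding down: North 17, South 9, East 2 (total 28).
East receives 2.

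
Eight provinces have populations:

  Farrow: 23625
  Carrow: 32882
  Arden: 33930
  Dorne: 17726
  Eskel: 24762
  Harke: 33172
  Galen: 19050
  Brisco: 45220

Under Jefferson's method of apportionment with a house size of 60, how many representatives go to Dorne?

4

Standard divisor 230367/60 ≈ 3839.45; standard quotas: Farrow 6.153, Carrow 8.564, Arden 8.837, Dorne 4.617, Eskel 6.449, Harke 8.640, Galen 4.962, Brisco 11.778.
Rounding down gives 6, 8, 8, 4, 6, 8, 4, 11 = 55 seats, so the divisor must be adjusted.
With modified divisor 3600: modified quotas Farrow 6.562, Carrow 9.134, Arden 9.425, Dorne 4.924, Eskel 6.878, Harke 9.214, Galen 5.292, Brisco 12.561.
Rounding down: Farrow 6, Carrow 9, Arden 9, Dorne 4, Eskel 6, Harke 9, Galen 5, Brisco 12 (total 60).
Dorne receives 4.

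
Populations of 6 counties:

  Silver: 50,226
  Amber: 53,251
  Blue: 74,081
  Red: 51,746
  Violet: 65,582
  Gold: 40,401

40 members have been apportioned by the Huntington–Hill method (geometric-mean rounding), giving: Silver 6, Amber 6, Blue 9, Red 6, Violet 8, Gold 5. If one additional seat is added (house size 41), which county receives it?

Amber

Priority for the next seat is population ÷ (√(s·(s+1))).
Priorities: Silver 7750.040, Amber 8216.808, Blue 7808.823, Red 7984.581, Violet 7728.913, Gold 7376.180.
Highest priority: Amber.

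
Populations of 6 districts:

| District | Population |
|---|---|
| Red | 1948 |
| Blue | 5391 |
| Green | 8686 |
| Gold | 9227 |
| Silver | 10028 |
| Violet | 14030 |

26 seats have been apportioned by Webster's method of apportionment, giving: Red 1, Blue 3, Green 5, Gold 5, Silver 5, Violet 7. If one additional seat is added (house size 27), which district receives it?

Priority for the next seat is population ÷ (current seats + 0.5).
Priorities: Red 1298.667, Blue 1540.286, Green 1579.273, Gold 1677.636, Silver 1823.273, Violet 1870.667.
Highest priority: Violet.

Violet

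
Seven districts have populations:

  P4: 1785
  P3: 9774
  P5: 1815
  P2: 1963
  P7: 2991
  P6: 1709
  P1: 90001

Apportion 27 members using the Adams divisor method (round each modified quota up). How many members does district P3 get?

Standard divisor 110038/27 ≈ 4075.481; standard quotas: P4 0.438, P3 2.398, P5 0.445, P2 0.482, P7 0.734, P6 0.419, P1 22.084.
Rounding up gives 1, 3, 1, 1, 1, 1, 23 = 31 seats, so the divisor must be adjusted.
With modified divisor 4800: modified quotas P4 0.372, P3 2.036, P5 0.378, P2 0.409, P7 0.623, P6 0.356, P1 18.750.
Rounding up: P4 1, P3 3, P5 1, P2 1, P7 1, P6 1, P1 19 (total 27).
P3 receives 3.

3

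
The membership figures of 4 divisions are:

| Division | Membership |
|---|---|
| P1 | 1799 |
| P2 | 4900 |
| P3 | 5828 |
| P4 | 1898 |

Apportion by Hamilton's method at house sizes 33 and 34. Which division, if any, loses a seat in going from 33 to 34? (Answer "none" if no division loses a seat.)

At 33 seats: P1 4, P2 11, P3 13, P4 5.
At 34 seats: P1 4, P2 12, P3 14, P4 4.
P4 drops from 5 to 4.

P4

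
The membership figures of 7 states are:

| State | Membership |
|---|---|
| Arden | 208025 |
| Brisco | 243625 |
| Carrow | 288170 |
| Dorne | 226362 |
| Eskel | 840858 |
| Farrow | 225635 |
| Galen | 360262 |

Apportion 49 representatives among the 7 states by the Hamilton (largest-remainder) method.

Standard divisor: 2392937 ÷ 49 ≈ 48835.449.
Standard quotas: Arden 4.2597, Brisco 4.9887, Carrow 5.9008, Dorne 4.6352, Eskel 17.2182, Farrow 4.6203, Galen 7.3771.
Lower quotas: Arden 4, Brisco 4, Carrow 5, Dorne 4, Eskel 17, Farrow 4, Galen 7 (sum 45, leaving 4 seats).
Remainders in descending order: Brisco 0.9887, Carrow 0.9008, Dorne 0.6352, Farrow 0.6203, Galen 0.3771, Arden 0.2597, Eskel 0.2182.
Largest remainders: Brisco, Carrow, Dorne, Farrow receive the extra seats.

Arden: 4; Brisco: 5; Carrow: 6; Dorne: 5; Eskel: 17; Farrow: 5; Galen: 7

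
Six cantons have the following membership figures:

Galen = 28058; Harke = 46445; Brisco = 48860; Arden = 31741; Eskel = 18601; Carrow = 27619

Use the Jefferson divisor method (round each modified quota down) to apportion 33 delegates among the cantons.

Galen=5, Harke=8, Brisco=8, Arden=5, Eskel=3, Carrow=4

Standard divisor 201324/33 ≈ 6100.727; standard quotas: Galen 4.599, Harke 7.613, Brisco 8.009, Arden 5.203, Eskel 3.049, Carrow 4.527.
Rounding down gives 4, 7, 8, 5, 3, 4 = 31 seats, so the divisor must be adjusted.
With modified divisor 5570: modified quotas Galen 5.037, Harke 8.338, Brisco 8.772, Arden 5.699, Eskel 3.339, Carrow 4.959.
Rounding down: Galen 5, Harke 8, Brisco 8, Arden 5, Eskel 3, Carrow 4 (total 33).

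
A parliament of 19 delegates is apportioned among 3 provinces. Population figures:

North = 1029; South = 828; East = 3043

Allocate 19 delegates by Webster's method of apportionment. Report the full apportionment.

North 4, South 3, East 12

Standard divisor 4900/19 ≈ 257.895; standard quotas: North 3.990, South 3.211, East 11.799.
Rounding to the nearest integer gives North 4, South 3, East 12 — total 19, matching the house size, so no adjustment is needed.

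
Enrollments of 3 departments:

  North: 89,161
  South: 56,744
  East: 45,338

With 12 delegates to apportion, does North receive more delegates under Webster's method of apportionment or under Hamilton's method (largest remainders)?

Hamilton

Webster: North 5, South 4, East 3.
Hamilton: North 6, South 3, East 3.
North gets 5 under Webster and 6 under Hamilton.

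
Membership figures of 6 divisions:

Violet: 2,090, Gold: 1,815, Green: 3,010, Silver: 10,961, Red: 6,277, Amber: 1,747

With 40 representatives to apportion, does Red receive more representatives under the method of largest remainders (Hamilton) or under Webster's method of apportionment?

Hamilton

Hamilton: Violet 3, Gold 3, Green 4, Silver 17, Red 10, Amber 3.
Webster: Violet 3, Gold 3, Green 5, Silver 17, Red 9, Amber 3.
Red gets 10 under Hamilton and 9 under Webster.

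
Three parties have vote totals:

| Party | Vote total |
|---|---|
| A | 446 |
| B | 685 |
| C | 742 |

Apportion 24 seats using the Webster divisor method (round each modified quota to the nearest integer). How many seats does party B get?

Standard divisor 1873/24 ≈ 78.042; standard quotas: A 5.715, B 8.777, C 9.508.
Rounding to the nearest integer gives 6, 9, 10 = 25 seats, so the divisor must be adjusted.
With modified divisor 80: modified quotas A 5.575, B 8.562, C 9.275.
Rounding to the nearest integer: A 6, B 9, C 9 (total 24).
B receives 9.

9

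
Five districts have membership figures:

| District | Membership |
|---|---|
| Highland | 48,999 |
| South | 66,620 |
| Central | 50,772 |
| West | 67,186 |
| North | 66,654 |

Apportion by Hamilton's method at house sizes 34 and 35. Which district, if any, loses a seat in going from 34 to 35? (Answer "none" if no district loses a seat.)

At 34 seats: Highland 6, South 7, Central 6, West 8, North 7.
At 35 seats: Highland 5, South 8, Central 6, West 8, North 8.
Highland drops from 6 to 5.

Highland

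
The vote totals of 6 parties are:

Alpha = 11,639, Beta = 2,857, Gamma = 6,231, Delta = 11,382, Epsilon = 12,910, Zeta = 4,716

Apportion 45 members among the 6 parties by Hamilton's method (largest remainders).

Alpha: 10; Beta: 3; Gamma: 6; Delta: 10; Epsilon: 12; Zeta: 4

The standard divisor is 49735/45 ≈ 1105.222.
Standard quotas: Alpha 10.5309, Beta 2.5850, Gamma 5.6378, Delta 10.2984, Epsilon 11.6809, Zeta 4.2670.
Lower quotas: Alpha 10, Beta 2, Gamma 5, Delta 10, Epsilon 11, Zeta 4 (sum 42, leaving 3 seats).
Remainders in descending order: Epsilon 0.6809, Gamma 0.6378, Beta 0.5850, Alpha 0.5309, Delta 0.2984, Zeta 0.2670.
Largest remainders: Epsilon, Gamma, Beta receive the extra seats.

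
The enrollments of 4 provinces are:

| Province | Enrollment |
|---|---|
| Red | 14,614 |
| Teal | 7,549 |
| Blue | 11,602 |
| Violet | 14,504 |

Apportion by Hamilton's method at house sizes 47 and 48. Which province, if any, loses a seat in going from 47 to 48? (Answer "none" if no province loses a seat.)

Teal

At 47 seats: Red 14, Teal 8, Blue 11, Violet 14.
At 48 seats: Red 15, Teal 7, Blue 12, Violet 14.
Teal drops from 8 to 7.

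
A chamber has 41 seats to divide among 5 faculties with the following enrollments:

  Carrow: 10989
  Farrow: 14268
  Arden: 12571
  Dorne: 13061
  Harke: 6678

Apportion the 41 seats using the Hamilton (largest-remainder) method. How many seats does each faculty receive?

Carrow=8, Farrow=10, Arden=9, Dorne=9, Harke=5

Standard divisor: 57567 ÷ 41 ≈ 1404.073.
Standard quotas: Carrow 7.8265, Farrow 10.1619, Arden 8.9532, Dorne 9.3022, Harke 4.7562.
Lower quotas: Carrow 7, Farrow 10, Arden 8, Dorne 9, Harke 4 (sum 38, leaving 3 seats).
Remainders in descending order: Arden 0.9532, Carrow 0.8265, Harke 0.7562, Dorne 0.3022, Farrow 0.1619.
Largest remainders: Arden, Carrow, Harke receive the extra seats.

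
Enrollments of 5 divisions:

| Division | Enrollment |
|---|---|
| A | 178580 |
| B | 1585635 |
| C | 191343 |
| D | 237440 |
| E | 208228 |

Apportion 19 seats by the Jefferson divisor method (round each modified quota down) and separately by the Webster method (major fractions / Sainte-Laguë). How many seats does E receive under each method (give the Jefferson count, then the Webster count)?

Jefferson: A 1, B 14, C 1, D 2, E 1.
Webster: A 1, B 12, C 2, D 2, E 2.
E gets 1 under Jefferson and 2 under Webster.

1 and 2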